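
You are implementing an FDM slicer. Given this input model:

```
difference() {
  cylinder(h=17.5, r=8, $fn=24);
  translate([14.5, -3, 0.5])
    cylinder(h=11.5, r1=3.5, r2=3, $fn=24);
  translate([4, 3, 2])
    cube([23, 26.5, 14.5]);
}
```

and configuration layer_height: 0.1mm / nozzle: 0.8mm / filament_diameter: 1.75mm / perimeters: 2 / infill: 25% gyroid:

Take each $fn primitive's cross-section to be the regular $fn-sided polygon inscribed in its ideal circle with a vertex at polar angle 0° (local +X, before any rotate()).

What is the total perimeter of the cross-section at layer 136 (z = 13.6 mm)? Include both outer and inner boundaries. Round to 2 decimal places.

At z = 13.6 mm: the cylinder: section is a regular 24-gon, circumradius r=8 (perimeter = 2·24·8.000·sin(180°/24) = 50.12 mm); the cone at (14.5, -3) does not reach this height (z outside [0.5, 12]); the cube at (4, 3) is present — its section is the full 23×26.5 rectangle (perimeter 99.00 mm); After the difference (first − rest): starting from the r=8 cylinder, the 23×26.5 cube at (4, 3) partially overlaps it — only the 7.99 mm² overlap (of its 609.50 mm²) is removed, clipping the outline — boundary = 52.13 mm. Overall, the cross-section is a single solid region. Total boundary length (outer) = 52.13 mm.

52.13 mm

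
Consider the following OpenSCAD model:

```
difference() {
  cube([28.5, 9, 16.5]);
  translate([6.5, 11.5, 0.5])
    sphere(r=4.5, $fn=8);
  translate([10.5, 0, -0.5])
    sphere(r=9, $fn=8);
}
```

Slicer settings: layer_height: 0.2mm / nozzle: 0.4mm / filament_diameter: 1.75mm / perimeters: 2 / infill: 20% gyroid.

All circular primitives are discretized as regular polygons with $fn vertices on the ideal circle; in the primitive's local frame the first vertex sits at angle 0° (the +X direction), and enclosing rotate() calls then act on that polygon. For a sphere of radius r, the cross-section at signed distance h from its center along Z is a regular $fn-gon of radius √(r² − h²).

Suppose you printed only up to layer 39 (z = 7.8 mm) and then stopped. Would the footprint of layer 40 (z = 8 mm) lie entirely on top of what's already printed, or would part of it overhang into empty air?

Compare the two slices. At z = 7.8: the cube is present — its section is the full 28.5×9 rectangle (area 256.50 mm²); the sphere at (6.5, 11.5) does not reach this height (|z−center|=7.300 > r=4.5); the r=9 sphere at (10.5, 0) contributes a regular 8-gon of circumradius √(9²−8.3²) = 3.480 (area = (8/2)·3.480²·sin(360°/8) = 34.25 mm²); Subtracting the remaining from the first: starting from the 28.5×9 cube (256.50 mm²), the r=9 sphere at (10.5, 0) partially overlaps it — only the 17.13 mm² overlap (of its 34.25 mm²) is removed, clipping the outline — area = 239.37 mm². At z = 8: the 28.5×9 cube contributes its full rectangle (area 256.50 mm²); the sphere at (6.5, 11.5) is not intersected at this z (|z−center|=7.500 > r=4.5); the r=9 sphere at (10.5, 0) slices to a regular 8-gon of circumradius 2.958 (√(r²−h²) with h=8.5 from center) (area = (8/2)·2.958²·sin(360°/8) = 24.75 mm²); Subtracting the remaining from the first: starting from the 28.5×9 cube (256.50 mm²), the r=9 sphere at (10.5, 0) partially overlaps it — only the 12.37 mm² overlap (of its 24.75 mm²) is removed, clipping the outline — area = 244.13 mm². Checking containment: at z = 8 the cross-section extends beyond the z = 7.8 cross-section by about 4.75 mm².

part overhangs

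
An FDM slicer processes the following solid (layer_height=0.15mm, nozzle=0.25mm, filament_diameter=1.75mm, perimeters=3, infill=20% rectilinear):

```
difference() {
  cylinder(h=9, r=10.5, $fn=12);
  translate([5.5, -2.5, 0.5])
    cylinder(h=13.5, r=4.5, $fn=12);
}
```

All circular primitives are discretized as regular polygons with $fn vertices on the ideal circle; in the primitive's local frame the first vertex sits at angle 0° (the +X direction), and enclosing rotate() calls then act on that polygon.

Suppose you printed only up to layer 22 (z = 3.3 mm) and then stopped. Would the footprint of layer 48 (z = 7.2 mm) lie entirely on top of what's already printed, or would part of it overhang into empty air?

entirely on top

Compare the two slices. At z = 3.3: the r=10.5 cylinder contributes a regular 12-gon of circumradius 10.5 (area = (12/2)·10.500²·sin(360°/12) = 330.75 mm²); the r=4.5 cylinder at (5.5, -2.5) gives a regular 12-gon of circumradius 4.5 (constant along its height) (area = (12/2)·4.500²·sin(360°/12) = 60.75 mm²); After the difference (first − rest): starting from the r=10.5 cylinder (330.75 mm²), the r=4.5 cylinder at (5.5, -2.5) partially overlaps it — only the 60.32 mm² overlap (of its 60.75 mm²) is removed, clipping the outline — area = 270.43 mm². At z = 7.2: the r=10.5 cylinder gives a regular 12-gon of circumradius 10.5 (constant along its height) (area = (12/2)·10.500²·sin(360°/12) = 330.75 mm²); the r=4.5 cylinder at (5.5, -2.5) gives a regular 12-gon of circumradius 4.5 (constant along its height) (area = (12/2)·4.500²·sin(360°/12) = 60.75 mm²); After the difference (first − rest): starting from the r=10.5 cylinder (330.75 mm²), the r=4.5 cylinder at (5.5, -2.5) partially overlaps it — only the 60.32 mm² overlap (of its 60.75 mm²) is removed, clipping the outline — area = 270.43 mm². Checking containment: the cross-section at z = 7.2 is a subset of the cross-section at z = 3.3.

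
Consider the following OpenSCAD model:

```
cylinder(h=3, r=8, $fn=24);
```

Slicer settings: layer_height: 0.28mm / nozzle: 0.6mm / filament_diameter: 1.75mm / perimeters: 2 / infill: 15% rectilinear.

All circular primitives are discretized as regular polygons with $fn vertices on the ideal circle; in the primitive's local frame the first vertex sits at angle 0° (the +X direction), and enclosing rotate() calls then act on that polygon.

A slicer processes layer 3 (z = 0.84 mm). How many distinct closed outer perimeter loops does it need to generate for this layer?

1

At z = 0.84 mm: the r=8 cylinder gives a regular 24-gon of circumradius 8 (constant along its height). The result has 1 disconnected region.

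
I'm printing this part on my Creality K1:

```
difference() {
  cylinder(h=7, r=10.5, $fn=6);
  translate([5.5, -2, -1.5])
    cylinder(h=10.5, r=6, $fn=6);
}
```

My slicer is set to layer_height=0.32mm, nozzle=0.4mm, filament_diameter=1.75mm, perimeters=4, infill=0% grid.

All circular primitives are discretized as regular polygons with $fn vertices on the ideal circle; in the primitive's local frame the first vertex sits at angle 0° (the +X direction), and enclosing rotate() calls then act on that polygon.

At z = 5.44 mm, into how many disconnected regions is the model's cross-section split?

At z = 5.44 mm: the cylinder: section is a regular 6-gon, circumradius r=10.5; the cylinder at (5.5, -2): section is a regular 6-gon, circumradius r=6; After the difference (first − rest): starting from the r=10.5 cylinder, the r=6 cylinder at (5.5, -2) partially overlaps it — only the 80.32 mm² overlap (of its 93.53 mm²) is removed, clipping the outline — 1 connected region. The result has 1 disconnected region.

1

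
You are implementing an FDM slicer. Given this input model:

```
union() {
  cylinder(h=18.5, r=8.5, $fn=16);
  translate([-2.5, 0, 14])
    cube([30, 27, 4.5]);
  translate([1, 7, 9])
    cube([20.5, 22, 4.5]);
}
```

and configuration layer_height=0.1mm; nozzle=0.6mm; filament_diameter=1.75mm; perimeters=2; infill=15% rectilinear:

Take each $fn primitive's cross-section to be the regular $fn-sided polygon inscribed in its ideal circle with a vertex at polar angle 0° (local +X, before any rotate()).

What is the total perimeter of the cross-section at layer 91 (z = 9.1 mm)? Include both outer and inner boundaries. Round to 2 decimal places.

129.40 mm

At z = 9.1 mm: the r=8.5 cylinder gives a regular 16-gon of circumradius 8.5 (constant along its height) (perimeter = 2·16·8.500·sin(180°/16) = 53.06 mm); the cube at (-2.5, 0) is absent (z outside [14, 18.5]); the 20.5×22 cube at (1, 7) contributes its full rectangle (perimeter 85.00 mm); Combining (union): the regions partially overlap (shared area 2.97 mm²), so the edge portions inside another operand are dropped and the merged outline is re-measured after clipping — boundary = 129.40 mm. Overall, the cross-section is a single solid region. Total boundary length (outer) = 129.40 mm.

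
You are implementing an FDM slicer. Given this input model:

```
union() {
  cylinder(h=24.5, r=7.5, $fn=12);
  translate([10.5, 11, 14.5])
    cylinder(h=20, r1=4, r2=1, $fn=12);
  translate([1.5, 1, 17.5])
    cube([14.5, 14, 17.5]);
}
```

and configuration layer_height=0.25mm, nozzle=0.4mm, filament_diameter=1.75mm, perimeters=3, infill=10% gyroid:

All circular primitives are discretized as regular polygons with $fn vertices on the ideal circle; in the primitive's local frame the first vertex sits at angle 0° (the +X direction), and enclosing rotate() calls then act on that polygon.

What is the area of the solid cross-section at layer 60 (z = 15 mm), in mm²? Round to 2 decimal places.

214.97 mm²

At z = 15 mm: the cylinder: section is a regular 12-gon, circumradius r=7.5 (area = (12/2)·7.500²·sin(360°/12) = 168.75 mm²); the cone at (10.5, 11) (r1=4→r2=1) has section circumradius 3.925 here — a regular 12-gon (area = (12/2)·3.925²·sin(360°/12) = 46.22 mm²); the cube at (1.5, 1) does not reach this height (z outside [17.5, 35]); Merging all regions: the 2 present regions are separate (no shared area or edge), so areas and boundary lengths simply add and each stays a separate island — area = 214.97 mm². Overall, the cross-section has 2 separate islands. Net area = 214.97 mm².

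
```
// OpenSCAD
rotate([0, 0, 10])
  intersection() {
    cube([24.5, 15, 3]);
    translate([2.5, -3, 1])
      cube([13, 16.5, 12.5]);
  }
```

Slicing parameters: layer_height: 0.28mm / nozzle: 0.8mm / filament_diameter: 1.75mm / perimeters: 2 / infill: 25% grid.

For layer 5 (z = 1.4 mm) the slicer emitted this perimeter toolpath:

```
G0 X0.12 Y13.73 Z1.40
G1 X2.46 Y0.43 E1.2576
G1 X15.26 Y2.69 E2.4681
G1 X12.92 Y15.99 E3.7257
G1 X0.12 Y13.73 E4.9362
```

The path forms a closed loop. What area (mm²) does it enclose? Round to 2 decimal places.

Apply the shoelace formula to the sequence of (X, Y) vertices; enclosed area = 175.53 mm².

175.53 mm²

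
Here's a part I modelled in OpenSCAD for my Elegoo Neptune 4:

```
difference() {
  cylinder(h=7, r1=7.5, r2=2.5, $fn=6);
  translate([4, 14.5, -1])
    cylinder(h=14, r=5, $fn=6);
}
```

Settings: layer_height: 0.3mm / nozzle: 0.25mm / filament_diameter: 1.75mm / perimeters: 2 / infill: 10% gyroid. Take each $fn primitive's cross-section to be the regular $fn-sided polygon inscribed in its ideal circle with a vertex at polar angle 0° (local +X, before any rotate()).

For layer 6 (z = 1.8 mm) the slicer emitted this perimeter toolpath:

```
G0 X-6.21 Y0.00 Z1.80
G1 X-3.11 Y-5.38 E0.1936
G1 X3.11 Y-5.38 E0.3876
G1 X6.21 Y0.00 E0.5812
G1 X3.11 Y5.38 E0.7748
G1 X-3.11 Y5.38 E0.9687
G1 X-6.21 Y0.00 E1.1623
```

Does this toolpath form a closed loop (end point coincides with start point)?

Start point (G0): (-6.21, 0.00). End point (last G1): the path returns to the start — closed.

yes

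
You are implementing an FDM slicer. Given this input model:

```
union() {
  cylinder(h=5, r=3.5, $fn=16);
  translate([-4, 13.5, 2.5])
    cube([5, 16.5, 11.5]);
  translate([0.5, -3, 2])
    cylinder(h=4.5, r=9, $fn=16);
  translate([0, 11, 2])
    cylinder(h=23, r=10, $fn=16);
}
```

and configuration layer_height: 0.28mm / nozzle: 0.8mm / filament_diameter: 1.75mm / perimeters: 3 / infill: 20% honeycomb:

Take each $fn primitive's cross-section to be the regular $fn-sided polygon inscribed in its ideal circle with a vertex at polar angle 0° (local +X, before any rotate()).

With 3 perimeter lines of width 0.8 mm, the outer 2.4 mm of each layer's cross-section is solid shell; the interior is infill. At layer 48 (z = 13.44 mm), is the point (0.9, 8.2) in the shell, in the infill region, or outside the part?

At z = 13.44 mm: the cylinder does not reach this height (z outside [0, 5]); the cube at (-4, 13.5) is present — its section is the full 5×16.5 rectangle; the cylinder at (0.5, -3) is not intersected at this z (z outside [2, 6.5]); the r=10 cylinder at (0, 11) contributes a regular 16-gon of circumradius 10; Taking the union: the regions partially overlap (shared area 35.80 mm²), so overlapping operands fuse into one piece — 1 connected region. Overall, the cross-section is a single solid region. The nearest boundary edge runs (3.83, 1.76)→(-0.00, 1.00); distance from the point to it = 6.89 mm. The point is inside the cross-section and 6.89 mm from the nearest boundary — more than the 2.4 mm shell width (3 × 0.8), so it's in the infill interior.

infill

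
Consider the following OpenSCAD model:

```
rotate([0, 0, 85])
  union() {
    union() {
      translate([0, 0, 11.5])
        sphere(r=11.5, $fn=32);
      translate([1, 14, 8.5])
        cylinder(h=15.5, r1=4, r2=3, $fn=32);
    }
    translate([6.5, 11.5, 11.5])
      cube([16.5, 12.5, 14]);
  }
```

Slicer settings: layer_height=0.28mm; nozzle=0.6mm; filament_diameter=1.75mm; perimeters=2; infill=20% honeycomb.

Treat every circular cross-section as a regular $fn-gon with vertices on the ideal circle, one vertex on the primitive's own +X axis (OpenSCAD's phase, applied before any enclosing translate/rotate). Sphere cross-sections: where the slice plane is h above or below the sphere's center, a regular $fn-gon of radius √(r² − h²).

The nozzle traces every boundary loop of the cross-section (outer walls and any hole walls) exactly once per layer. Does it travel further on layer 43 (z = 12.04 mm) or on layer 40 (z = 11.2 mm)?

layer 43 (z = 12.04 mm)

Layer 43 (z = 12.04): the sphere: section is a regular 32-gon, circumradius = √(r²−h²) = √(11.5²−0.54²) = 11.487 (perimeter = 2·32·11.487·sin(180°/32) = 72.06 mm); the cone at (1, 14) (r1=4→r2=3) has section circumradius 3.772 here — a regular 32-gon (perimeter = 2·32·3.772·sin(180°/32) = 23.66 mm); Merging all regions: the regions partially overlap (shared area 3.91 mm²), so the edge portions inside another operand are dropped and the merged outline is re-measured after clipping — boundary = 85.45 mm; the 16.5×12.5 cube at (6.5, 11.5) contributes its full rectangle (perimeter 58.00 mm); Combining (union): the 2 present regions are separate (no shared area or edge), so areas and boundary lengths simply add and each stays a separate island — boundary = 143.45 mm; (whole slice rotated 85° about Z — lengths, areas and connectivity unchanged). So its perimeter = 143.45 mm. Layer 40 (z = 11.2): the r=11.5 sphere slices to a regular 32-gon of circumradius 11.496 (√(r²−h²) with h=0.3 from center) (perimeter = 2·32·11.496·sin(180°/32) = 72.12 mm); the cone at (1, 14) contributes a regular 32-gon of circumradius 3.826 (interpolated between r1=4 and r2=3 at t=0.174) (perimeter = 2·32·3.826·sin(180°/32) = 24.00 mm); Combining (union): the regions partially overlap (shared area 4.25 mm²), so the edge portions inside another operand are dropped and the merged outline is re-measured after clipping — boundary = 85.52 mm; the cube at (6.5, 11.5) is absent (z outside [11.5, 25.5]); Merging all regions: only the result so far is present, so the union is just that shape — boundary = 85.52 mm; (rotated 85° about Z; rotation is an isometry so areas/perimeters/island counts are preserved). So its perimeter = 85.52 mm. Layer 43 is larger (143.45 vs 85.52 mm).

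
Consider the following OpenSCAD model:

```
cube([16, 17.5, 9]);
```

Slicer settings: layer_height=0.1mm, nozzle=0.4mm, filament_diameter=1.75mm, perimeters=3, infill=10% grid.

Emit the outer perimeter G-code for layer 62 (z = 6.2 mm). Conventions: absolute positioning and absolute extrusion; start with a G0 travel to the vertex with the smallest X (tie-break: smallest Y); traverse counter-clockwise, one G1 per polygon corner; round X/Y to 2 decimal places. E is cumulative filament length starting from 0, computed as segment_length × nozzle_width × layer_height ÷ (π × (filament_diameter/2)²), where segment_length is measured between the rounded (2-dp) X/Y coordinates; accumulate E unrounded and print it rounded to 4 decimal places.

G0 X0.00 Y0.00 Z6.20
G1 X16.00 Y0.00 E0.2661
G1 X16.00 Y17.50 E0.5571
G1 X0.00 Y17.50 E0.8232
G1 X0.00 Y0.00 E1.1142

At z = 6.2 mm: the cube (footprint 16×17.5) is included at this height. The outline is a single polygon with 4 vertices. Extrusion per mm of travel: 0.4 × 0.1 / (π × 0.875²) = 0.016630. Accumulating E over each segment gives final E = 1.1142.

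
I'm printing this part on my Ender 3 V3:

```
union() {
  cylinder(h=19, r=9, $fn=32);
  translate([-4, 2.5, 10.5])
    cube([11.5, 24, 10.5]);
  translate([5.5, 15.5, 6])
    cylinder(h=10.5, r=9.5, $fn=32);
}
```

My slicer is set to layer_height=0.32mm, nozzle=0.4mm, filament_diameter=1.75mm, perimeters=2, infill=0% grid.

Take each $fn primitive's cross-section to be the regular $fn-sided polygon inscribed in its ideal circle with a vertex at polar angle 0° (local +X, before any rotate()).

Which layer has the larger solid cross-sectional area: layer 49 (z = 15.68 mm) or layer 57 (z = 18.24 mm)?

layer 49 (z = 15.68 mm)

Layer 49 (z = 15.68): the cylinder: section is a regular 32-gon, circumradius r=9 (area = (32/2)·9.000²·sin(360°/32) = 252.84 mm²); the cube at (-4, 2.5) (footprint 11.5×24) is included at this height (area 276.00 mm²); the cylinder at (5.5, 15.5): section is a regular 32-gon, circumradius r=9.5 (area = (32/2)·9.500²·sin(360°/32) = 281.71 mm²); Merging all regions: the regions partially overlap — summed areas 810.55 mm² minus the doubly-counted overlap 242.67 mm² gives 567.88 mm² — area = 567.88 mm². So its area = 567.88 mm². Layer 57 (z = 18.24): the cylinder: section is a regular 32-gon, circumradius r=9 (area = (32/2)·9.000²·sin(360°/32) = 252.84 mm²); the cube at (-4, 2.5) is present — its section is the full 11.5×24 rectangle (area 276.00 mm²); the cylinder at (5.5, 15.5) does not reach this height (z outside [6, 16.5]); Merging all regions: the regions partially overlap — summed areas 528.84 mm² minus the doubly-counted overlap 64.21 mm² gives 464.63 mm² — area = 464.63 mm². So its area = 464.63 mm². Layer 49 is larger (567.88 vs 464.63 mm²).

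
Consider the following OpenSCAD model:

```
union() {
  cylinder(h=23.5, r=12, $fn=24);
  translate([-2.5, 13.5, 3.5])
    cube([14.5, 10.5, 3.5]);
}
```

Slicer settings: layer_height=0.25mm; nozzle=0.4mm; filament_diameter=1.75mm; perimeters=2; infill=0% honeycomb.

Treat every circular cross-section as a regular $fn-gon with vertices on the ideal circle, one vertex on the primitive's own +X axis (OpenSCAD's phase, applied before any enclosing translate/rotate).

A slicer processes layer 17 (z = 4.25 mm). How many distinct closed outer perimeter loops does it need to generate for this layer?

At z = 4.25 mm: the r=12 cylinder gives a regular 24-gon of circumradius 12 (constant along its height); the 14.5×10.5 cube at (-2.5, 13.5) contributes its full rectangle; Taking the union: the 2 present regions are separate (no shared area or edge), so areas and boundary lengths simply add and each stays a separate island — 2 connected regions. The result has 2 disconnected regions.

2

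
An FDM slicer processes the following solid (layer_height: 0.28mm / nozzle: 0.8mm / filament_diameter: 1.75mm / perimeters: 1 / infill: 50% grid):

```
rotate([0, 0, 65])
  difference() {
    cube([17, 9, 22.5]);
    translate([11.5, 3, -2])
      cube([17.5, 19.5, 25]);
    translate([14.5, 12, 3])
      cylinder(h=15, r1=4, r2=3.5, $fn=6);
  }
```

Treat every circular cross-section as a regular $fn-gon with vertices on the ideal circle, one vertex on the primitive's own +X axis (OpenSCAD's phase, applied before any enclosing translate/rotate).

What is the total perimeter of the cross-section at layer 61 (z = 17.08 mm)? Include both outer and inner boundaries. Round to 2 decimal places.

At z = 17.08 mm: the cube (footprint 17×9) is included at this height (perimeter 52.00 mm); the 17.5×19.5 cube at (11.5, 3) contributes its full rectangle (perimeter 74.00 mm); the cone at (14.5, 12): at t=0.939 of its height the radius interpolates to r₁+(r₂−r₁)t = 3.531, giving a regular 6-gon of that circumradius (perimeter = 2·6·3.531·sin(180°/6) = 21.18 mm); Taking the first minus the rest: starting from the 17×9 cube, the 17.5×19.5 cube at (11.5, 3) partially overlaps it — only the 33.00 mm² overlap (of its 341.25 mm²) is removed, clipping the outline; the cone at (14.5, 12) misses the remaining region (no effect) — boundary = 52.00 mm; (whole slice rotated 65° about Z — lengths, areas and connectivity unchanged). Overall, the cross-section is a single solid region. Total boundary length (outer) = 52.00 mm.

52.00 mm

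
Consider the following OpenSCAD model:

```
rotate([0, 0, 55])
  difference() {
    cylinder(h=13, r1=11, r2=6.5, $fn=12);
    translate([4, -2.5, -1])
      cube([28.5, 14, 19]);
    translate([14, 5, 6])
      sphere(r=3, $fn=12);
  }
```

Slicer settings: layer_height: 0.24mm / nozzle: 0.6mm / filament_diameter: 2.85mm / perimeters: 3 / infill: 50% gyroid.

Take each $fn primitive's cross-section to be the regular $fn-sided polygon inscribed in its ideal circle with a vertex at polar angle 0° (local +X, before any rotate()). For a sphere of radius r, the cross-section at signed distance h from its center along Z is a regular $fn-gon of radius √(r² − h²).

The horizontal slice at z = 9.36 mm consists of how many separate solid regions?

At z = 9.36 mm: the cone (r1=11→r2=6.5) has section circumradius 7.760 here — a regular 12-gon; the 28.5×14 cube at (4, -2.5) contributes its full rectangle; the sphere at (14, 5) does not reach this height (|z−center|=3.360 > r=3); After the difference (first − rest): starting from the cone, the 28.5×14 cube at (4, -2.5) partially overlaps it — only the 24.83 mm² overlap (of its 399.00 mm²) is removed, clipping the outline — 1 connected region; (whole slice rotated 55° about Z — lengths, areas and connectivity unchanged). The result has 1 disconnected region.

1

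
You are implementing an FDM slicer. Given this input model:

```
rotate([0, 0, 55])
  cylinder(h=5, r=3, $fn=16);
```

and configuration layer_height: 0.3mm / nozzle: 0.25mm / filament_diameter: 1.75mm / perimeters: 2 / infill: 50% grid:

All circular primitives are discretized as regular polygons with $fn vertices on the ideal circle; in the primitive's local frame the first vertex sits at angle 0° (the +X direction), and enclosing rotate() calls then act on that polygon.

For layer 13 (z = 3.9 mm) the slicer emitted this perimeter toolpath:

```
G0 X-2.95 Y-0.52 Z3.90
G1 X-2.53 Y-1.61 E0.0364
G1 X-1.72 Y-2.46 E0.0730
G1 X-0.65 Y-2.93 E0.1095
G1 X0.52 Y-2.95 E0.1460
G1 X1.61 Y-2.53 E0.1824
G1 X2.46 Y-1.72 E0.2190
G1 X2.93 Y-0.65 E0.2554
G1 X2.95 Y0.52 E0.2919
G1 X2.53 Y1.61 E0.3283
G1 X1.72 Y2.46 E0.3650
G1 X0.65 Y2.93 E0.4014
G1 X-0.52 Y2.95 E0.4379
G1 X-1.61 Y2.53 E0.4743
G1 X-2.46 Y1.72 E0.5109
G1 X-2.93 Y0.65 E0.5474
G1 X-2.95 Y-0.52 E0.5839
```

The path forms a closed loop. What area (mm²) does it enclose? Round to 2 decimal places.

27.54 mm²

Apply the shoelace formula to the sequence of (X, Y) vertices; enclosed area = 27.54 mm².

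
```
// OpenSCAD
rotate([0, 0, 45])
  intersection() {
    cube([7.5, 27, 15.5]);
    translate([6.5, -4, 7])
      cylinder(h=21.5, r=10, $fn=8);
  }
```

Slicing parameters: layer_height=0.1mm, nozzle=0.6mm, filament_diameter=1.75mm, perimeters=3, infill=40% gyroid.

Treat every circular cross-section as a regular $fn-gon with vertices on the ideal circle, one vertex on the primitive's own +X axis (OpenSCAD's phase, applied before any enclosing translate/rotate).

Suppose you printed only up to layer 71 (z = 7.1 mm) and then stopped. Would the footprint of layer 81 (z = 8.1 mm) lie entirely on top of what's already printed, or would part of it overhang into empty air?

entirely on top

Compare the two slices. At z = 7.1: the cube is present — its section is the full 7.5×27 rectangle (area 202.50 mm²); the r=10 cylinder at (6.5, -4) contributes a regular 8-gon of circumradius 10 (area = (8/2)·10.000²·sin(360°/8) = 282.84 mm²); After intersecting: the r=10 cylinder at (6.5, -4) partially overlaps the 7.5×27 cube; clipping to the common part keeps 36.04 mm² — area = 36.04 mm²; (rotated 45° about Z; rotation is an isometry so areas/perimeters/island counts are preserved). At z = 8.1: the cube is present — its section is the full 7.5×27 rectangle (area 202.50 mm²); the r=10 cylinder at (6.5, -4) contributes a regular 8-gon of circumradius 10 (area = (8/2)·10.000²·sin(360°/8) = 282.84 mm²); Taking the intersection: the r=10 cylinder at (6.5, -4) partially overlaps the 7.5×27 cube; clipping to the common part keeps 36.04 mm² — area = 36.04 mm²; (rotated 45° about Z; rotation is an isometry so areas/perimeters/island counts are preserved). Checking containment: the cross-section at z = 8.1 is a subset of the cross-section at z = 7.1.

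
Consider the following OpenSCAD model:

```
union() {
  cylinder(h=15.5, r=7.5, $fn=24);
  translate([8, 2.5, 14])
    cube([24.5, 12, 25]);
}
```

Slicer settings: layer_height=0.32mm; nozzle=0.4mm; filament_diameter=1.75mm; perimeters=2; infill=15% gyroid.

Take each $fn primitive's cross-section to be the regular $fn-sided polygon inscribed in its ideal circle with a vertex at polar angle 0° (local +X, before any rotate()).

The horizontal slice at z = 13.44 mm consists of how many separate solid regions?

1

At z = 13.44 mm: the cylinder: section is a regular 24-gon, circumradius r=7.5; the cube at (8, 2.5) is not intersected at this z (z outside [14, 39]); Taking the union: only the r=7.5 cylinder is present, so the union is just that shape — 1 connected region. The result has 1 disconnected region.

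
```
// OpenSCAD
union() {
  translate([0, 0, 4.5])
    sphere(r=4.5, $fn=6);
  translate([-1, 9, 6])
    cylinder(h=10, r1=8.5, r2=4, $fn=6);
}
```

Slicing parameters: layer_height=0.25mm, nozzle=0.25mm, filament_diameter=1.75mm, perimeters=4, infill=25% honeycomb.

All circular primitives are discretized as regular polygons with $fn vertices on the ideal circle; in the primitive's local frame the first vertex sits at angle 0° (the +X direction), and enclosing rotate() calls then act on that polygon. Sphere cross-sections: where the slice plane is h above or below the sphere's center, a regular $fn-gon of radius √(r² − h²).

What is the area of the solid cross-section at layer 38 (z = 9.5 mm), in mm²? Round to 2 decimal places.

124.59 mm²

At z = 9.5 mm: the sphere does not reach this height (|z−center|=5.000 > r=4.5); the cone at (-1, 9) contributes a regular 6-gon of circumradius 6.925 (interpolated between r1=8.5 and r2=4 at t=0.350) (area = (6/2)·6.925²·sin(360°/6) = 124.59 mm²); Combining (union): only the cone at (-1, 9) is present, so the union is just that shape — area = 124.59 mm². Overall, the cross-section is a single solid region. Net area = 124.59 mm².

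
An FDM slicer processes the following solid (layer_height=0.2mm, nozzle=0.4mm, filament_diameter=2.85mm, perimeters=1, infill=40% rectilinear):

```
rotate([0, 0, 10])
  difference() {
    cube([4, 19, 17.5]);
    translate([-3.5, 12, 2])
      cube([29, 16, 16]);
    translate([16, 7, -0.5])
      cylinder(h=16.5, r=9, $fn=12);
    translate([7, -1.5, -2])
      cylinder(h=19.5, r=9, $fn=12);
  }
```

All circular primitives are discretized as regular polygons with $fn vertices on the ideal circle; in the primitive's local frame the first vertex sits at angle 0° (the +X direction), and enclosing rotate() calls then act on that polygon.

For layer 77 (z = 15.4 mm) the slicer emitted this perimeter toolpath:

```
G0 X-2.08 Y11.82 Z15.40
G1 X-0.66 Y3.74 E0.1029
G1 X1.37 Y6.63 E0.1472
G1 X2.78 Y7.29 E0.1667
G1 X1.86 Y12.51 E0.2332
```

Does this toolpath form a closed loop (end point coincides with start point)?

Start point (G0): (-2.08, 11.82). End point (last G1): the path does not return to the start — open.

no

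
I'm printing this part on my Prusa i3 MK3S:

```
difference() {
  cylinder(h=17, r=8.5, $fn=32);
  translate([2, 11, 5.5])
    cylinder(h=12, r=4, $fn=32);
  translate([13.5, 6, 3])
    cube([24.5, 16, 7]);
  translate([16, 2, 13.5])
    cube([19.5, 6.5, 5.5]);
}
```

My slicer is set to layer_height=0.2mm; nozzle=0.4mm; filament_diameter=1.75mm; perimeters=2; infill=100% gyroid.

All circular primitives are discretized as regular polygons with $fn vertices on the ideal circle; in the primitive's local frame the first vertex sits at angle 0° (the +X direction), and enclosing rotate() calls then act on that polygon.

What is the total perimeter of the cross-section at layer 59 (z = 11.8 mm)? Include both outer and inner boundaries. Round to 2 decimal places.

53.65 mm

At z = 11.8 mm: the r=8.5 cylinder contributes a regular 32-gon of circumradius 8.5 (perimeter = 2·32·8.500·sin(180°/32) = 53.32 mm); the r=4 cylinder at (2, 11) gives a regular 32-gon of circumradius 4 (constant along its height) (perimeter = 2·32·4.000·sin(180°/32) = 25.09 mm); the cube at (13.5, 6) is not intersected at this z (z outside [3, 10]); the cube at (16, 2) is absent (z outside [13.5, 19]); Subtracting the remaining from the first: starting from the r=8.5 cylinder, the r=4 cylinder at (2, 11) partially overlaps it — only the 4.38 mm² overlap (of its 49.94 mm²) is removed, clipping the outline — boundary = 53.65 mm. Overall, the cross-section is a single solid region. Total boundary length (outer) = 53.65 mm.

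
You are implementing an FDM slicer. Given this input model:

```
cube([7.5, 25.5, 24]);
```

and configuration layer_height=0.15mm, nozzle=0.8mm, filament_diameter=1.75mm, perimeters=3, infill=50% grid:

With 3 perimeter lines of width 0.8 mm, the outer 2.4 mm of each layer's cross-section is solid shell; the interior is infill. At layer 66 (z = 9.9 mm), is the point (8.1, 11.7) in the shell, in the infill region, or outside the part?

At z = 9.9 mm: the cube (footprint 7.5×25.5) is included at this height. Overall, the cross-section is a single solid region. The nearest boundary edge runs (7.50, 0.00)→(7.50, 25.50); distance from the point to it = 0.60 mm. The point is not inside any of the regions above, so it lies outside the cross-section (0.60 mm from the nearest boundary).

outside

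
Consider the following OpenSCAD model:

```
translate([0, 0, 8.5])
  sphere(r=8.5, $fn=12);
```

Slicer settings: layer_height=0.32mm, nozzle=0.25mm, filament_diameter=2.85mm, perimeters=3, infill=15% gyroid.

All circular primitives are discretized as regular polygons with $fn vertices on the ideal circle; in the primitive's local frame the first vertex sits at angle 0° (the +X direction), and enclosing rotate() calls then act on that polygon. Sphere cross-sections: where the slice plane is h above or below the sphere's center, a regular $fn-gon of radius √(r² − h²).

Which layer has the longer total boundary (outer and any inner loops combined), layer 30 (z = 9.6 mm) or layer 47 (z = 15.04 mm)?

layer 30 (z = 9.6 mm)

Layer 30 (z = 9.6): the sphere: section is a regular 12-gon, circumradius = √(r²−h²) = √(8.5²−1.1²) = 8.429 (perimeter = 2·12·8.429·sin(180°/12) = 52.36 mm). So its perimeter = 52.36 mm. Layer 47 (z = 15.04): the r=8.5 sphere slices to a regular 12-gon of circumradius 5.429 (√(r²−h²) with h=6.54 from center) (perimeter = 2·12·5.429·sin(180°/12) = 33.73 mm). So its perimeter = 33.73 mm. Layer 30 is larger (52.36 vs 33.73 mm).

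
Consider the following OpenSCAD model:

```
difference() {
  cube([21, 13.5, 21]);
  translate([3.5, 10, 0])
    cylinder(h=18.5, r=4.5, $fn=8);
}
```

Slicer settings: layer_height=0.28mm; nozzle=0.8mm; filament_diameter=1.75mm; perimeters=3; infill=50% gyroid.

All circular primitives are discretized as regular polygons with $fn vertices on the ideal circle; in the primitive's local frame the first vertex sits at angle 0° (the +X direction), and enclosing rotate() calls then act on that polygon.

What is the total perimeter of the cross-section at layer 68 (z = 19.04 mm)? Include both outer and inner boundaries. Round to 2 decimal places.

69.00 mm

At z = 19.04 mm: the cube is present — its section is the full 21×13.5 rectangle (perimeter 69.00 mm); the cylinder at (3.5, 10) is absent (z outside [0, 18.5]); Subtracting the remaining from the first: none of the subtracted shapes is present at this height, so the 21×13.5 cube is unchanged — boundary = 69.00 mm. Overall, the cross-section is a single solid region. Total boundary length (outer) = 69.00 mm.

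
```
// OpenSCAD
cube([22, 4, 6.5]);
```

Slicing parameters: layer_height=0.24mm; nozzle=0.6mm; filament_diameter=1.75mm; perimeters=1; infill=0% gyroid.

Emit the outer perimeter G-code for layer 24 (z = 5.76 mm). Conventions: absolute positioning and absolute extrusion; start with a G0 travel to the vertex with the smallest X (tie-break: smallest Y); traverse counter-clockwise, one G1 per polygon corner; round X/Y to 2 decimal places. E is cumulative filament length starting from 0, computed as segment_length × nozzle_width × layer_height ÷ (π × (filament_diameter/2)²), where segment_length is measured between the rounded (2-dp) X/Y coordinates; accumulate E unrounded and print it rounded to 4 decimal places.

At z = 5.76 mm: the cube (footprint 22×4) is included at this height. The outline is a single polygon with 4 vertices. Extrusion per mm of travel: 0.6 × 0.24 / (π × 0.875²) = 0.059868. Accumulating E over each segment gives final E = 3.1131.

G0 X0.00 Y0.00 Z5.76
G1 X22.00 Y0.00 E1.3171
G1 X22.00 Y4.00 E1.5566
G1 X0.00 Y4.00 E2.8737
G1 X0.00 Y0.00 E3.1131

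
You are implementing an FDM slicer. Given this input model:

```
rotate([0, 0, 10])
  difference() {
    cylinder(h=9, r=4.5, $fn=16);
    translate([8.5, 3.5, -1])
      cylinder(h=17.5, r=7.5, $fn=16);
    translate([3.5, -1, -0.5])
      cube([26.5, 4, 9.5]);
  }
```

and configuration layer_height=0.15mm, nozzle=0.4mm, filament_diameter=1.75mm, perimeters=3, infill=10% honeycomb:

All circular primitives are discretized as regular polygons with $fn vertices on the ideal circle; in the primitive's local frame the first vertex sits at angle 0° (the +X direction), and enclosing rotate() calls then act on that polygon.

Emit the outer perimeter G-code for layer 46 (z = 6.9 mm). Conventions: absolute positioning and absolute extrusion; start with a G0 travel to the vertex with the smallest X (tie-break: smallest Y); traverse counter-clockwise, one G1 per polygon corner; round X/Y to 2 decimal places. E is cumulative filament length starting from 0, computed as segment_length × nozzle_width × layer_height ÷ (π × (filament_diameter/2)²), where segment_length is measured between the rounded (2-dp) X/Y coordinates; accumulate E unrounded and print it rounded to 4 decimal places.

G0 X-4.43 Y-0.78 Z6.90
G1 X-3.80 Y-2.42 E0.0438
G1 X-2.58 Y-3.69 E0.0878
G1 X-0.97 Y-4.39 E0.1315
G1 X0.78 Y-4.43 E0.1752
G1 X2.42 Y-3.80 E0.2190
G1 X3.69 Y-2.58 E0.2630
G1 X4.15 Y-1.52 E0.2918
G1 X3.46 Y-1.22 E0.3106
G1 X1.44 Y0.89 E0.3834
G1 X0.38 Y3.62 E0.4565
G1 X0.39 Y4.41 E0.4762
G1 X-0.78 Y4.43 E0.5054
G1 X-2.42 Y3.80 E0.5492
G1 X-3.69 Y2.58 E0.5931
G1 X-4.39 Y0.97 E0.6369
G1 X-4.43 Y-0.78 E0.6806

At z = 6.9 mm: the r=4.5 cylinder gives a regular 16-gon of circumradius 4.5 (constant along its height); the cylinder at (8.5, 3.5): section is a regular 16-gon, circumradius r=7.5; the cube at (3.5, -1) is present — its section is the full 26.5×4 rectangle; Subtracting the remaining from the first: starting from the r=4.5 cylinder, the r=7.5 cylinder at (8.5, 3.5) partially overlaps it — only the 13.03 mm² overlap (of its 172.21 mm²) is removed, clipping the outline; the 26.5×4 cube at (3.5, -1) misses the remaining region (no effect) — 1 connected region; (rotated 10° about Z; rotation is an isometry so areas/perimeters/island counts are preserved). The outline is a single polygon with 16 vertices. Extrusion per mm of travel: 0.4 × 0.15 / (π × 0.875²) = 0.024945. Accumulating E over each segment gives final E = 0.6806.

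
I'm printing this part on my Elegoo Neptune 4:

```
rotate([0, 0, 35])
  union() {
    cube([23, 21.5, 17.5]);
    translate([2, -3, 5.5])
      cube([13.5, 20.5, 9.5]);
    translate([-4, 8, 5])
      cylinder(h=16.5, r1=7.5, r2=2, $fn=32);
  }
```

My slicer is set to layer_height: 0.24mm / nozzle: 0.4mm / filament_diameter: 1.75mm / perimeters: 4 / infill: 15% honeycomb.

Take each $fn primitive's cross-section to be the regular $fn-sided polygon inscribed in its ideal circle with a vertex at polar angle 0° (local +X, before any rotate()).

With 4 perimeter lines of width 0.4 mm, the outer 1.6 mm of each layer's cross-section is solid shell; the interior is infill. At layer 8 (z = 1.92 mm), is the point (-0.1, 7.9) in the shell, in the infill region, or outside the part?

infill

At z = 1.92 mm: the cube is present — its section is the full 23×21.5 rectangle; the cube at (2, -3) is not intersected at this z (z outside [5.5, 15]); the cone at (-4, 8) is not intersected at this z (z outside [5, 21.5]); Merging all regions: only the 23×21.5 cube is present, so the union is just that shape — 1 connected region; (rotated 35° about Z; rotation is an isometry so areas/perimeters/island counts are preserved). Overall, the cross-section is a single solid region. Undo the 35° rotation: the query point maps to (4.449, 6.529) in the un-rotated model frame. The nearest boundary edge runs (0.00, 21.50)→(0.00, 0.00); distance from the point to it = 4.45 mm. The point is inside the cross-section and 4.45 mm from the nearest boundary — more than the 1.6 mm shell width (4 × 0.4), so it's in the infill interior.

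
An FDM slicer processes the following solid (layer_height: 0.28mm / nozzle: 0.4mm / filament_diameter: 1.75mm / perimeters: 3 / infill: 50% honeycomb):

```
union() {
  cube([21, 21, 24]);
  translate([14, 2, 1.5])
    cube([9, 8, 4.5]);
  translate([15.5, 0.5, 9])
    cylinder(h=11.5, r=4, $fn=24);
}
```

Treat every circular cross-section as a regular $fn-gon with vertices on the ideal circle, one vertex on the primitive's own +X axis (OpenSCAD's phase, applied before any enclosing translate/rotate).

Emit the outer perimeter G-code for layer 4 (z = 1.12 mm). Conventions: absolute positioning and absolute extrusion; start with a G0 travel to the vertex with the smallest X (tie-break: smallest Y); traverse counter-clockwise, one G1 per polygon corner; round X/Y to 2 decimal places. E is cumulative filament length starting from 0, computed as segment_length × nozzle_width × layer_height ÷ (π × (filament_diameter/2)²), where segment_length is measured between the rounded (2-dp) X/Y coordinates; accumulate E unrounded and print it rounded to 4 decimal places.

G0 X0.00 Y0.00 Z1.12
G1 X21.00 Y0.00 E0.9778
G1 X21.00 Y21.00 E1.9557
G1 X0.00 Y21.00 E2.9335
G1 X0.00 Y0.00 E3.9114

At z = 1.12 mm: the 21×21 cube contributes its full rectangle; the cube at (14, 2) does not reach this height (z outside [1.5, 6]); the cylinder at (15.5, 0.5) does not reach this height (z outside [9, 20.5]); Combining (union): only the 21×21 cube is present, so the union is just that shape — 1 connected region. The outline is a single polygon with 4 vertices. Extrusion per mm of travel: 0.4 × 0.28 / (π × 0.875²) = 0.046564. Accumulating E over each segment gives final E = 3.9114.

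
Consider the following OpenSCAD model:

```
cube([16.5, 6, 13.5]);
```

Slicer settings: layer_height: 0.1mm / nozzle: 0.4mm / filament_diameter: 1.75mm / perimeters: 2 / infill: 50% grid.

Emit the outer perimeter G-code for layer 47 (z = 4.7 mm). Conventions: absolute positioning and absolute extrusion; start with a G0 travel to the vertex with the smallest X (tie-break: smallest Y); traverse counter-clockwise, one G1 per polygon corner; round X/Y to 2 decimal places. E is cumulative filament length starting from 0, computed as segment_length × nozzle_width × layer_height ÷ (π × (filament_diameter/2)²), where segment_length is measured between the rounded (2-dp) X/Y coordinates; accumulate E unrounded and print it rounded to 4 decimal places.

At z = 4.7 mm: the cube (footprint 16.5×6) is included at this height. The outline is a single polygon with 4 vertices. Extrusion per mm of travel: 0.4 × 0.1 / (π × 0.875²) = 0.016630. Accumulating E over each segment gives final E = 0.7484.

G0 X0.00 Y0.00 Z4.70
G1 X16.50 Y0.00 E0.2744
G1 X16.50 Y6.00 E0.3742
G1 X0.00 Y6.00 E0.6486
G1 X0.00 Y0.00 E0.7484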